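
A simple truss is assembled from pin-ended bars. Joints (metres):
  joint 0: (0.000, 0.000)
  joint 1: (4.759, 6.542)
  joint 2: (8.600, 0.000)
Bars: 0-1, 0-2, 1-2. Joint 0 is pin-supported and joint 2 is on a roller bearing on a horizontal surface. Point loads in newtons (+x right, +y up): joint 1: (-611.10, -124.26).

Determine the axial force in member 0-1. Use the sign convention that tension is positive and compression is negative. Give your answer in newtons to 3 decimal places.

N=3 nodes, M=3 members, R=3 reactions → 2N=6, M+R=6
member 0 (0-1): L=8.0899, (cx,cy)=(0.5883,0.8087)
member 1 (0-2): L=8.6000, (cx,cy)=(1.0000,0.0000)
member 2 (1-2): L=7.5862, (cx,cy)=(0.5063,-0.8624)
solve A·x = −loads:
  F[0-1] = -643.4795 N (compression)
  F[0-2] = -232.5621 N (compression)
  F[1-2] = +459.3263 N (tension)
  Rx@0 = +611.1000 N
  Ry@0 = +520.3603 N
  Ry@2 = -396.1003 N

-643.479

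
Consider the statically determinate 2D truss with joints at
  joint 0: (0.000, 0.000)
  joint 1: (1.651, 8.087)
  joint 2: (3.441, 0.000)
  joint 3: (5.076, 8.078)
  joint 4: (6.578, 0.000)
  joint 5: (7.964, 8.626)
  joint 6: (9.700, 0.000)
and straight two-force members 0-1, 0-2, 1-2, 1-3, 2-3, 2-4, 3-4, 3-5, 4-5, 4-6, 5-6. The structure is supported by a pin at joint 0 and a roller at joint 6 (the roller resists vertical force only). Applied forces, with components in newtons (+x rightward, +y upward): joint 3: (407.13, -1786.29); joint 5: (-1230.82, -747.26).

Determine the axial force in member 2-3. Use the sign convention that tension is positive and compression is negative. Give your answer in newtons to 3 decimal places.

N=7 nodes, M=11 members, R=3 reactions → 2N=14, M+R=14
member 0 (0-1): L=8.2538, (cx,cy)=(0.2000,0.9798)
member 1 (0-2): L=3.4410, (cx,cy)=(1.0000,0.0000)
member 2 (1-2): L=8.2827, (cx,cy)=(0.2161,-0.9764)
member 3 (1-3): L=3.4250, (cx,cy)=(1.0000,-0.0026)
member 4 (2-3): L=8.2418, (cx,cy)=(0.1984,0.9801)
member 5 (2-4): L=3.1370, (cx,cy)=(1.0000,0.0000)
member 6 (3-4): L=8.2165, (cx,cy)=(0.1828,-0.9831)
member 7 (3-5): L=2.9395, (cx,cy)=(0.9825,0.1864)
member 8 (4-5): L=8.7366, (cx,cy)=(0.1586,0.9873)
member 9 (4-6): L=3.1220, (cx,cy)=(1.0000,0.0000)
member 10 (5-6): L=8.7990, (cx,cy)=(0.1973,-0.9803)
solve A·x = −loads:
  F[0-1] = -1776.6594 N (compression)
  F[0-2] = -468.3069 N (compression)
  F[1-2] = +1784.8799 N (tension)
  F[1-3] = -741.1201 N (compression)
  F[2-3] = -1778.0384 N (compression)
  F[2-4] = +270.1529 N (tension)
  F[3-4] = -324.5585 N (compression)
  F[3-5] = -1467.3662 N (compression)
  F[4-5] = +323.1822 N (tension)
  F[4-6] = +159.5520 N (tension)
  F[5-6] = -808.6926 N (compression)
  Rx@0 = +823.6900 N
  Ry@0 = +1740.7531 N
  Ry@6 = +792.7969 N

-1778.038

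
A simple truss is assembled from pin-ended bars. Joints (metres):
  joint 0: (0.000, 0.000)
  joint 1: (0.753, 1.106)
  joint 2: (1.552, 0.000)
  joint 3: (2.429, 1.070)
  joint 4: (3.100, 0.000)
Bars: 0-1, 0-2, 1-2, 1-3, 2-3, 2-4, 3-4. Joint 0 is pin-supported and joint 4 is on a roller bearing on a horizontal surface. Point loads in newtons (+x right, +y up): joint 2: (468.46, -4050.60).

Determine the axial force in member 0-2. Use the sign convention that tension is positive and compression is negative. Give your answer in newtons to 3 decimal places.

1845.569

N=5 nodes, M=7 members, R=3 reactions → 2N=10, M+R=10
member 0 (0-1): L=1.3380, (cx,cy)=(0.5628,0.8266)
member 1 (0-2): L=1.5520, (cx,cy)=(1.0000,0.0000)
member 2 (1-2): L=1.3644, (cx,cy)=(0.5856,-0.8106)
member 3 (1-3): L=1.6764, (cx,cy)=(0.9998,-0.0215)
member 4 (2-3): L=1.3835, (cx,cy)=(0.6339,0.7734)
member 5 (2-4): L=1.5480, (cx,cy)=(1.0000,0.0000)
member 6 (3-4): L=1.2630, (cx,cy)=(0.5313,-0.8472)
solve A·x = −loads:
  F[0-1] = -2446.9761 N (compression)
  F[0-2] = +1845.5695 N (tension)
  F[1-2] = +2571.6871 N (tension)
  F[1-3] = -2883.7483 N (compression)
  F[2-3] = +2541.9721 N (tension)
  F[2-4] = +1271.7101 N (tension)
  F[3-4] = -2393.6748 N (compression)
  Rx@0 = -468.4600 N
  Ry@0 = +2022.6867 N
  Ry@4 = +2027.9133 N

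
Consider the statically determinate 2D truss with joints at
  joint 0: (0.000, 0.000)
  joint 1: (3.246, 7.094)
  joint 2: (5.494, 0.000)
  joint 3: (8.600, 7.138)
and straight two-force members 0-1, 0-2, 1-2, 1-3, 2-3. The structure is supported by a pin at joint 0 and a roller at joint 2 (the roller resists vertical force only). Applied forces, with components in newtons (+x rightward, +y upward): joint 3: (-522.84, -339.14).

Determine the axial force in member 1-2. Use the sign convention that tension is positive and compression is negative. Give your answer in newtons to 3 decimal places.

508.209

N=4 nodes, M=5 members, R=3 reactions → 2N=8, M+R=8
member 0 (0-1): L=7.8014, (cx,cy)=(0.4161,0.9093)
member 1 (0-2): L=5.4940, (cx,cy)=(1.0000,0.0000)
member 2 (1-2): L=7.4417, (cx,cy)=(0.3021,-0.9533)
member 3 (1-3): L=5.3542, (cx,cy)=(1.0000,0.0082)
member 4 (2-3): L=7.7845, (cx,cy)=(0.3990,0.9170)
solve A·x = −loads:
  F[0-1] = -536.1781 N (compression)
  F[0-2] = -299.7466 N (compression)
  F[1-2] = +508.2092 N (tension)
  F[1-3] = -376.6275 N (compression)
  F[2-3] = -366.4806 N (compression)
  Rx@0 = +522.8400 N
  Ry@0 = +487.5615 N
  Ry@2 = -148.4215 N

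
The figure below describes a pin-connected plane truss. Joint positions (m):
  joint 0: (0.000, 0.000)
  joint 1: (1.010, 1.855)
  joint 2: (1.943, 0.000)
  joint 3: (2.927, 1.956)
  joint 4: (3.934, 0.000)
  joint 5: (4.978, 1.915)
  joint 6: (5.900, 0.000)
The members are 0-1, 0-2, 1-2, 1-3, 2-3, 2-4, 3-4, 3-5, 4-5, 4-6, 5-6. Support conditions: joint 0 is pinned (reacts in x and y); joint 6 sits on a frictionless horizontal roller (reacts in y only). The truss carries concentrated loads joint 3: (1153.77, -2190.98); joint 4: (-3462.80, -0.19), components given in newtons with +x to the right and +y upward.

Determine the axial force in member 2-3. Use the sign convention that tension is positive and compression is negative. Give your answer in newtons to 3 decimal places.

N=7 nodes, M=11 members, R=3 reactions → 2N=14, M+R=14
member 0 (0-1): L=2.1121, (cx,cy)=(0.4782,0.8783)
member 1 (0-2): L=1.9430, (cx,cy)=(1.0000,0.0000)
member 2 (1-2): L=2.0764, (cx,cy)=(0.4493,-0.8934)
member 3 (1-3): L=1.9197, (cx,cy)=(0.9986,0.0526)
member 4 (2-3): L=2.1896, (cx,cy)=(0.4494,0.8933)
member 5 (2-4): L=1.9910, (cx,cy)=(1.0000,0.0000)
member 6 (3-4): L=2.2000, (cx,cy)=(0.4577,-0.8891)
member 7 (3-5): L=2.0514, (cx,cy)=(0.9998,-0.0200)
member 8 (4-5): L=2.1811, (cx,cy)=(0.4787,0.8780)
member 9 (4-6): L=1.9660, (cx,cy)=(1.0000,0.0000)
member 10 (5-6): L=2.1254, (cx,cy)=(0.4338,-0.9010)
solve A·x = −loads:
  F[0-1] = -821.6162 N (compression)
  F[0-2] = -1916.1425 N (compression)
  F[1-2] = +764.2975 N (tension)
  F[1-3] = -737.3315 N (compression)
  F[2-3] = -764.3289 N (compression)
  F[2-4] = -1229.2269 N (compression)
  F[3-4] = -1619.1291 N (compression)
  F[3-5] = -1492.7506 N (compression)
  F[4-5] = +1639.7996 N (tension)
  F[4-6] = +707.5470 N (tension)
  F[5-6] = -1631.0387 N (compression)
  Rx@0 = +2309.0300 N
  Ry@0 = +721.5903 N
  Ry@6 = +1469.5797 N

-764.329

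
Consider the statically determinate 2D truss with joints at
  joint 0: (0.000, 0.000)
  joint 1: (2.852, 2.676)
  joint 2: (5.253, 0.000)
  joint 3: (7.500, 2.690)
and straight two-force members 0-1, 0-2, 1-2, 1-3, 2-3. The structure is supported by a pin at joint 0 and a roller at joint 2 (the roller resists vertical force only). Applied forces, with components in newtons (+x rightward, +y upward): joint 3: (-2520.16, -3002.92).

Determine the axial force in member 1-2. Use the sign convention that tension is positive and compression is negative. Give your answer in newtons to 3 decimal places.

8.052

N=4 nodes, M=5 members, R=3 reactions → 2N=8, M+R=8
member 0 (0-1): L=3.9109, (cx,cy)=(0.7293,0.6842)
member 1 (0-2): L=5.2530, (cx,cy)=(1.0000,0.0000)
member 2 (1-2): L=3.5952, (cx,cy)=(0.6678,-0.7443)
member 3 (1-3): L=4.6480, (cx,cy)=(1.0000,0.0030)
member 4 (2-3): L=3.5050, (cx,cy)=(0.6411,0.7675)
solve A·x = −loads:
  F[0-1] = -8.8108 N (compression)
  F[0-2] = -2513.7347 N (compression)
  F[1-2] = +8.0520 N (tension)
  F[1-3] = -11.8027 N (compression)
  F[2-3] = -3912.6937 N (compression)
  Rx@0 = +2520.1600 N
  Ry@0 = +6.0288 N
  Ry@2 = +2996.8912 N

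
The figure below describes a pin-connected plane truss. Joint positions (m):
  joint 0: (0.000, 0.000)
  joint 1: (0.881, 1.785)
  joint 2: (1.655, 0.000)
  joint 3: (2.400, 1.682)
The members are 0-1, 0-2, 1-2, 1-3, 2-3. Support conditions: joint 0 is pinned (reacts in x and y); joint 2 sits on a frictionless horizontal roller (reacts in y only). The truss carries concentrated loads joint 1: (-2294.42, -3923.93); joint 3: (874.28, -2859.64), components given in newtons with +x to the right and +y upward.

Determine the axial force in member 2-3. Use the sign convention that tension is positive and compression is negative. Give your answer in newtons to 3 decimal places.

-2973.450

N=4 nodes, M=5 members, R=3 reactions → 2N=8, M+R=8
member 0 (0-1): L=1.9906, (cx,cy)=(0.4426,0.8967)
member 1 (0-2): L=1.6550, (cx,cy)=(1.0000,0.0000)
member 2 (1-2): L=1.9456, (cx,cy)=(0.3978,-0.9175)
member 3 (1-3): L=1.5225, (cx,cy)=(0.9977,-0.0677)
member 4 (2-3): L=1.8396, (cx,cy)=(0.4050,0.9143)
solve A·x = −loads:
  F[0-1] = -2379.7144 N (compression)
  F[0-2] = -366.9121 N (compression)
  F[1-2] = -2104.6257 N (compression)
  F[1-3] = +2083.2351 N (tension)
  F[2-3] = -2973.4503 N (compression)
  Rx@0 = +1420.1400 N
  Ry@0 = +2133.9521 N
  Ry@2 = +4649.6179 N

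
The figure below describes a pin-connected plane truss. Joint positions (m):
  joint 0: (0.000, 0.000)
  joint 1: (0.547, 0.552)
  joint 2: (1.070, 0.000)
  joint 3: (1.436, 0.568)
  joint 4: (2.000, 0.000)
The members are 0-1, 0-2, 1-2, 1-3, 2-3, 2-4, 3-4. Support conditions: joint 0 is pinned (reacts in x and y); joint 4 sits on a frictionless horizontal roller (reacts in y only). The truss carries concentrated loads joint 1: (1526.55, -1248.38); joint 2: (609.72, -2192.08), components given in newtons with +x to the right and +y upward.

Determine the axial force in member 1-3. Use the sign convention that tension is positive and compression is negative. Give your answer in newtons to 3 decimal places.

-3206.780

N=5 nodes, M=7 members, R=3 reactions → 2N=10, M+R=10
member 0 (0-1): L=0.7771, (cx,cy)=(0.7039,0.7103)
member 1 (0-2): L=1.0700, (cx,cy)=(1.0000,0.0000)
member 2 (1-2): L=0.7604, (cx,cy)=(0.6878,-0.7259)
member 3 (1-3): L=0.8891, (cx,cy)=(0.9998,0.0180)
member 4 (2-3): L=0.6757, (cx,cy)=(0.5417,0.8406)
member 5 (2-4): L=0.9300, (cx,cy)=(1.0000,0.0000)
member 6 (3-4): L=0.8004, (cx,cy)=(0.7046,-0.7096)
solve A·x = −loads:
  F[0-1] = -2118.6859 N (compression)
  F[0-2] = +3627.5758 N (tension)
  F[1-2] = +273.9317 N (tension)
  F[1-3] = -3206.7801 N (compression)
  F[2-3] = +2371.1940 N (tension)
  F[2-4] = +1921.8921 N (tension)
  F[3-4] = -2727.6211 N (compression)
  Rx@0 = -2136.2700 N
  Ry@0 = +1504.9375 N
  Ry@4 = +1935.5225 N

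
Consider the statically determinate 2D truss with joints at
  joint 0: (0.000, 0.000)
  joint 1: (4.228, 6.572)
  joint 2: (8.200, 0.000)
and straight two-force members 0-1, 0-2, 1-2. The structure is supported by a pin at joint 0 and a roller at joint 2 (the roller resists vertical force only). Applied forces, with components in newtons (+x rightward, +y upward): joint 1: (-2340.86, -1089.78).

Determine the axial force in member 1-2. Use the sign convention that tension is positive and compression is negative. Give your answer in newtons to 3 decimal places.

N=3 nodes, M=3 members, R=3 reactions → 2N=6, M+R=6
member 0 (0-1): L=7.8145, (cx,cy)=(0.5410,0.8410)
member 1 (0-2): L=8.2000, (cx,cy)=(1.0000,0.0000)
member 2 (1-2): L=7.6791, (cx,cy)=(0.5173,-0.8558)
solve A·x = −loads:
  F[0-1] = -2858.5081 N (compression)
  F[0-2] = -794.2866 N (compression)
  F[1-2] = +1535.5929 N (tension)
  Rx@0 = +2340.8600 N
  Ry@0 = +2403.9924 N
  Ry@2 = -1314.2124 N

1535.593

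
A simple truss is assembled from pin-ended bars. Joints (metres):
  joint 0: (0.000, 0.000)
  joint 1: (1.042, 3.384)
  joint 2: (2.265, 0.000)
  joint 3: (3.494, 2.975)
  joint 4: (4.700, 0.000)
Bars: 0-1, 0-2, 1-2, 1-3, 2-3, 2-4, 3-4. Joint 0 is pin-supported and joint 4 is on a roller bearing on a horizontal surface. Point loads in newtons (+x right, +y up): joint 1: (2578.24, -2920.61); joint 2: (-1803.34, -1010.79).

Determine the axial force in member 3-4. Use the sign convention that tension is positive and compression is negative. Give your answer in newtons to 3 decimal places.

N=5 nodes, M=7 members, R=3 reactions → 2N=10, M+R=10
member 0 (0-1): L=3.5408, (cx,cy)=(0.2943,0.9557)
member 1 (0-2): L=2.2650, (cx,cy)=(1.0000,0.0000)
member 2 (1-2): L=3.5982, (cx,cy)=(0.3399,-0.9405)
member 3 (1-3): L=2.4859, (cx,cy)=(0.9864,-0.1645)
member 4 (2-3): L=3.2189, (cx,cy)=(0.3818,0.9242)
member 5 (2-4): L=2.4350, (cx,cy)=(1.0000,0.0000)
member 6 (3-4): L=3.2101, (cx,cy)=(0.3757,-0.9267)
solve A·x = −loads:
  F[0-1] = -984.0215 N (compression)
  F[0-2] = +1064.4821 N (tension)
  F[1-2] = -1699.3131 N (compression)
  F[1-3] = -2321.8843 N (compression)
  F[2-3] = +2822.7892 N (tension)
  F[2-4] = +1212.4670 N (tension)
  F[3-4] = -3227.3636 N (compression)
  Rx@0 = -774.9000 N
  Ry@0 = +940.4470 N
  Ry@4 = +2990.9530 N

-3227.364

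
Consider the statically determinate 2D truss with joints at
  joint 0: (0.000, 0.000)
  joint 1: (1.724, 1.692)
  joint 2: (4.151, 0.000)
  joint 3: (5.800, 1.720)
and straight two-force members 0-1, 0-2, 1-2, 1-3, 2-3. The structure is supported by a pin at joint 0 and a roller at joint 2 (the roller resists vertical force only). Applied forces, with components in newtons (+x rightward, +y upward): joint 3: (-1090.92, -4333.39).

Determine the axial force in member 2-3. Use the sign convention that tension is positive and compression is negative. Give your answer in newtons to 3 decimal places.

-6032.534

N=4 nodes, M=5 members, R=3 reactions → 2N=8, M+R=8
member 0 (0-1): L=2.4156, (cx,cy)=(0.7137,0.7005)
member 1 (0-2): L=4.1510, (cx,cy)=(1.0000,0.0000)
member 2 (1-2): L=2.9586, (cx,cy)=(0.8203,-0.5719)
member 3 (1-3): L=4.0761, (cx,cy)=(1.0000,0.0069)
member 4 (2-3): L=2.3828, (cx,cy)=(0.6921,0.7218)
solve A·x = −loads:
  F[0-1] = +1812.2919 N (tension)
  F[0-2] = -2384.3517 N (compression)
  F[1-2] = -2182.6324 N (compression)
  F[1-3] = +3083.9748 N (tension)
  F[2-3] = -6032.5335 N (compression)
  Rx@0 = +1090.9200 N
  Ry@0 = -1269.4237 N
  Ry@2 = +5602.8137 N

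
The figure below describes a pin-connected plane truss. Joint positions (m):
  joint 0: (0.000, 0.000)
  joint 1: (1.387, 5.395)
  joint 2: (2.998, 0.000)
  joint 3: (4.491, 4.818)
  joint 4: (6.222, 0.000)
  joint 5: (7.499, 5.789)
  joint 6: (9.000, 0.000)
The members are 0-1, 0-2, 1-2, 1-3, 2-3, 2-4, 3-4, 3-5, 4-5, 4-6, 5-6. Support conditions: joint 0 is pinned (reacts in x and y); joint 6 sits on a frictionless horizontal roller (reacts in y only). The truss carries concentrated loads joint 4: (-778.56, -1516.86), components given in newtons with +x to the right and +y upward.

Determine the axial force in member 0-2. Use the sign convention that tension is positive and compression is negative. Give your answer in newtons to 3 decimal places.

-658.189

N=7 nodes, M=11 members, R=3 reactions → 2N=14, M+R=14
member 0 (0-1): L=5.5704, (cx,cy)=(0.2490,0.9685)
member 1 (0-2): L=2.9980, (cx,cy)=(1.0000,0.0000)
member 2 (1-2): L=5.6304, (cx,cy)=(0.2861,-0.9582)
member 3 (1-3): L=3.1572, (cx,cy)=(0.9832,-0.1828)
member 4 (2-3): L=5.0440, (cx,cy)=(0.2960,0.9552)
member 5 (2-4): L=3.2240, (cx,cy)=(1.0000,0.0000)
member 6 (3-4): L=5.1195, (cx,cy)=(0.3381,-0.9411)
member 7 (3-5): L=3.1608, (cx,cy)=(0.9516,0.3072)
member 8 (4-5): L=5.9282, (cx,cy)=(0.2154,0.9765)
member 9 (4-6): L=2.7780, (cx,cy)=(1.0000,0.0000)
member 10 (5-6): L=5.9804, (cx,cy)=(0.2510,-0.9680)
solve A·x = −loads:
  F[0-1] = -483.4296 N (compression)
  F[0-2] = -658.1895 N (compression)
  F[1-2] = +542.0743 N (tension)
  F[1-3] = -280.1909 N (compression)
  F[2-3] = -543.7781 N (compression)
  F[2-4] = -342.1331 N (compression)
  F[3-4] = +311.6619 N (tension)
  F[3-5] = -569.3349 N (compression)
  F[4-5] = +1252.9694 N (tension)
  F[4-6] = +271.9006 N (tension)
  F[5-6] = -1083.3324 N (compression)
  Rx@0 = +778.5600 N
  Ry@0 = +468.2041 N
  Ry@6 = +1048.6559 N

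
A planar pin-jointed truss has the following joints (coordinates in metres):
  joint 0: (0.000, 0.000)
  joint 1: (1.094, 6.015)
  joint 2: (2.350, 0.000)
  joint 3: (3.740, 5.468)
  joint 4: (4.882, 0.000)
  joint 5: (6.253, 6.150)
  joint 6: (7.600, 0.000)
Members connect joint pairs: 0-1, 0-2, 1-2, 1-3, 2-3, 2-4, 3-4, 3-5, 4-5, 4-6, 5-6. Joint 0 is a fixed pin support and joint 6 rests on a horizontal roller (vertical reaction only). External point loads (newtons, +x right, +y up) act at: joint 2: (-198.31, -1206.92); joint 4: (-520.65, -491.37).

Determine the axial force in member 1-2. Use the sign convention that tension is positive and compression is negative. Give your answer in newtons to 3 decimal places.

N=7 nodes, M=11 members, R=3 reactions → 2N=14, M+R=14
member 0 (0-1): L=6.1137, (cx,cy)=(0.1789,0.9839)
member 1 (0-2): L=2.3500, (cx,cy)=(1.0000,0.0000)
member 2 (1-2): L=6.1447, (cx,cy)=(0.2044,-0.9789)
member 3 (1-3): L=2.7019, (cx,cy)=(0.9793,-0.2024)
member 4 (2-3): L=5.6419, (cx,cy)=(0.2464,0.9692)
member 5 (2-4): L=2.5320, (cx,cy)=(1.0000,0.0000)
member 6 (3-4): L=5.5860, (cx,cy)=(0.2044,-0.9789)
member 7 (3-5): L=2.6039, (cx,cy)=(0.9651,0.2619)
member 8 (4-5): L=6.3010, (cx,cy)=(0.2176,0.9760)
member 9 (4-6): L=2.7180, (cx,cy)=(1.0000,0.0000)
member 10 (5-6): L=6.2958, (cx,cy)=(0.2140,-0.9768)
solve A·x = −loads:
  F[0-1] = -1026.0176 N (compression)
  F[0-2] = -535.3613 N (compression)
  F[1-2] = +1118.2755 N (tension)
  F[1-3] = -420.8924 N (compression)
  F[2-3] = +115.8250 N (tension)
  F[2-4] = -137.0087 N (compression)
  F[3-4] = -291.5603 N (compression)
  F[3-5] = -335.7555 N (compression)
  F[4-5] = +795.8397 N (tension)
  F[4-6] = +150.8712 N (tension)
  F[5-6] = -705.1616 N (compression)
  Rx@0 = +718.9600 N
  Ry@0 = +1009.4571 N
  Ry@6 = +688.8329 N

1118.276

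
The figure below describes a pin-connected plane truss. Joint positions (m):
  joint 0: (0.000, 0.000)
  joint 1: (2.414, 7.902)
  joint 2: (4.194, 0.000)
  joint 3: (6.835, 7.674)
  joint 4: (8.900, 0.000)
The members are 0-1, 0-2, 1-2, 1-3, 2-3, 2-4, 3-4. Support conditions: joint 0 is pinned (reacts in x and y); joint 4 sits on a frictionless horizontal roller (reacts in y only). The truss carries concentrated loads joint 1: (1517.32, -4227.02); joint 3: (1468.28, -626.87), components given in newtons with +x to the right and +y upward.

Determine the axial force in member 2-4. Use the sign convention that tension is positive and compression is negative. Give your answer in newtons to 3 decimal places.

1141.250

N=5 nodes, M=7 members, R=3 reactions → 2N=10, M+R=10
member 0 (0-1): L=8.2625, (cx,cy)=(0.2922,0.9564)
member 1 (0-2): L=4.1940, (cx,cy)=(1.0000,0.0000)
member 2 (1-2): L=8.1000, (cx,cy)=(0.2198,-0.9756)
member 3 (1-3): L=4.4269, (cx,cy)=(0.9987,-0.0515)
member 4 (2-3): L=8.1157, (cx,cy)=(0.3254,0.9456)
member 5 (2-4): L=4.7060, (cx,cy)=(1.0000,0.0000)
member 6 (3-4): L=7.9470, (cx,cy)=(0.2598,-0.9656)
solve A·x = −loads:
  F[0-1] = -640.7073 N (compression)
  F[0-2] = +3172.7911 N (tension)
  F[1-2] = -3657.2088 N (compression)
  F[1-3] = -902.0254 N (compression)
  F[2-3] = +3773.1825 N (tension)
  F[2-4] = +1141.2496 N (tension)
  F[3-4] = -4392.0041 N (compression)
  Rx@0 = -2985.6000 N
  Ry@0 = +612.7522 N
  Ry@4 = +4241.1378 N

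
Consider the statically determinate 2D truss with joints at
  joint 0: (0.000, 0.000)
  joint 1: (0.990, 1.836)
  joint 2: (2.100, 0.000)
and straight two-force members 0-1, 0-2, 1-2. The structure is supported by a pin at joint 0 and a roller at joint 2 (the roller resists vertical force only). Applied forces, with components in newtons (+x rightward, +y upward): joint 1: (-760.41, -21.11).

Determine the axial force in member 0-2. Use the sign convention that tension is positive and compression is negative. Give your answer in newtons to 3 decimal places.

-395.914

N=3 nodes, M=3 members, R=3 reactions → 2N=6, M+R=6
member 0 (0-1): L=2.0859, (cx,cy)=(0.4746,0.8802)
member 1 (0-2): L=2.1000, (cx,cy)=(1.0000,0.0000)
member 2 (1-2): L=2.1455, (cx,cy)=(0.5174,-0.8558)
solve A·x = −loads:
  F[0-1] = -767.9828 N (compression)
  F[0-2] = -395.9144 N (compression)
  F[1-2] = +765.2416 N (tension)
  Rx@0 = +760.4100 N
  Ry@0 = +675.9737 N
  Ry@2 = -654.8637 N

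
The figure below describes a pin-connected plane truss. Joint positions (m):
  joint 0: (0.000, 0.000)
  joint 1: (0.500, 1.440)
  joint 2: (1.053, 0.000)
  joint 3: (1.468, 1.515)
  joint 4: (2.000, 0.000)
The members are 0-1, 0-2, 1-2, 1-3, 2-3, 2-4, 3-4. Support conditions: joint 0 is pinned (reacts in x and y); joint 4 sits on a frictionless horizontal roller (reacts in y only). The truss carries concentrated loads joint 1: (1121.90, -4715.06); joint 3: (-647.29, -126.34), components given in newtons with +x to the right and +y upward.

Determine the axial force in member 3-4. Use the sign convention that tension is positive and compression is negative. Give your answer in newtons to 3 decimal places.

N=5 nodes, M=7 members, R=3 reactions → 2N=10, M+R=10
member 0 (0-1): L=1.5243, (cx,cy)=(0.3280,0.9447)
member 1 (0-2): L=1.0530, (cx,cy)=(1.0000,0.0000)
member 2 (1-2): L=1.5425, (cx,cy)=(0.3585,-0.9335)
member 3 (1-3): L=0.9709, (cx,cy)=(0.9970,0.0772)
member 4 (2-3): L=1.5708, (cx,cy)=(0.2642,0.9645)
member 5 (2-4): L=0.9470, (cx,cy)=(1.0000,0.0000)
member 6 (3-4): L=1.6057, (cx,cy)=(0.3313,-0.9435)
solve A·x = −loads:
  F[0-1] = -3442.9409 N (compression)
  F[0-2] = +1603.9349 N (tension)
  F[1-2] = -1702.9211 N (compression)
  F[1-3] = -1645.6430 N (compression)
  F[2-3] = +1648.2915 N (tension)
  F[2-4] = +557.9659 N (tension)
  F[3-4] = -1684.0636 N (compression)
  Rx@0 = -474.6100 N
  Ry@0 = +3252.4556 N
  Ry@4 = +1588.9444 N

-1684.064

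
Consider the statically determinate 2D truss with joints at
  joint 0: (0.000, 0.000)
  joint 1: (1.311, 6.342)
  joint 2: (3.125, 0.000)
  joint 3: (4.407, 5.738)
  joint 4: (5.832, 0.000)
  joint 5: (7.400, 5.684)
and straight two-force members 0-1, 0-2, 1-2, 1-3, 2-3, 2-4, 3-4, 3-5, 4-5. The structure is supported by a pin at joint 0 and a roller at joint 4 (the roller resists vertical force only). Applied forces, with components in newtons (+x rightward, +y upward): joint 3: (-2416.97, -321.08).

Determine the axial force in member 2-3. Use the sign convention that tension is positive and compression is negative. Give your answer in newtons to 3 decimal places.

-2773.293

N=6 nodes, M=9 members, R=3 reactions → 2N=12, M+R=12
member 0 (0-1): L=6.4761, (cx,cy)=(0.2024,0.9793)
member 1 (0-2): L=3.1250, (cx,cy)=(1.0000,0.0000)
member 2 (1-2): L=6.5963, (cx,cy)=(0.2750,-0.9614)
member 3 (1-3): L=3.1544, (cx,cy)=(0.9815,-0.1915)
member 4 (2-3): L=5.8795, (cx,cy)=(0.2180,0.9759)
member 5 (2-4): L=2.7070, (cx,cy)=(1.0000,0.0000)
member 6 (3-4): L=5.9123, (cx,cy)=(0.2410,-0.9705)
member 7 (3-5): L=2.9935, (cx,cy)=(0.9998,-0.0180)
member 8 (4-5): L=5.8963, (cx,cy)=(0.2659,0.9640)
solve A·x = −loads:
  F[0-1] = -2508.4023 N (compression)
  F[0-2] = -1909.1763 N (compression)
  F[1-2] = +2815.1025 N (tension)
  F[1-3] = -1306.1188 N (compression)
  F[2-3] = -2773.2931 N (compression)
  F[2-4] = -530.3112 N (compression)
  F[3-4] = +2200.2513 N (tension)
  F[3-5] = +0.0000 N (tension)
  F[4-5] = -0.0000 N (compression)
  Rx@0 = +2416.9700 N
  Ry@0 = +2456.4665 N
  Ry@4 = -2135.3865 N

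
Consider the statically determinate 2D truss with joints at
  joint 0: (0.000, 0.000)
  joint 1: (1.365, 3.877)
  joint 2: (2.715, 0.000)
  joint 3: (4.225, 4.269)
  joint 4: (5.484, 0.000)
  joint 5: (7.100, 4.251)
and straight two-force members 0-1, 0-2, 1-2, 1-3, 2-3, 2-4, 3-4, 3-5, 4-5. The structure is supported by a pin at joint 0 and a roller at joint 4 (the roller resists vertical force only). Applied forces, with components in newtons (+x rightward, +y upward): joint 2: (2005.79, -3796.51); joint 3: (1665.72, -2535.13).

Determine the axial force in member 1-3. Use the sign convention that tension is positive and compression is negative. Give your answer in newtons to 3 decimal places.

-811.098

N=6 nodes, M=9 members, R=3 reactions → 2N=12, M+R=12
member 0 (0-1): L=4.1103, (cx,cy)=(0.3321,0.9432)
member 1 (0-2): L=2.7150, (cx,cy)=(1.0000,0.0000)
member 2 (1-2): L=4.1053, (cx,cy)=(0.3288,-0.9444)
member 3 (1-3): L=2.8867, (cx,cy)=(0.9907,0.1358)
member 4 (2-3): L=4.5282, (cx,cy)=(0.3335,0.9428)
member 5 (2-4): L=2.7690, (cx,cy)=(1.0000,0.0000)
member 6 (3-4): L=4.4508, (cx,cy)=(0.2829,-0.9592)
member 7 (3-5): L=2.8751, (cx,cy)=(1.0000,-0.0063)
member 8 (4-5): L=4.5478, (cx,cy)=(0.3553,0.9347)
solve A·x = −loads:
  F[0-1] = -1274.6202 N (compression)
  F[0-2] = +4094.8045 N (tension)
  F[1-2] = +1156.4550 N (tension)
  F[1-3] = -811.0983 N (compression)
  F[2-3] = +2868.5626 N (tension)
  F[2-4] = +1512.7345 N (tension)
  F[3-4] = -5347.7747 N (compression)
  F[3-5] = +0.0000 N (tension)
  F[4-5] = -0.0000 N (compression)
  Rx@0 = -3671.5100 N
  Ry@0 = +1202.2805 N
  Ry@4 = +5129.3595 N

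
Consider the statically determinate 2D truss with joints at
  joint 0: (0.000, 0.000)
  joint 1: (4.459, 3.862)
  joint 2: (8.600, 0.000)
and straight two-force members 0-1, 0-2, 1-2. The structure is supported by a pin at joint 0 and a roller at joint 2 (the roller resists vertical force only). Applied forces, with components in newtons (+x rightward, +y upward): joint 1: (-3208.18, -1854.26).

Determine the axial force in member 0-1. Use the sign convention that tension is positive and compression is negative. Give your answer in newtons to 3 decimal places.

N=3 nodes, M=3 members, R=3 reactions → 2N=6, M+R=6
member 0 (0-1): L=5.8990, (cx,cy)=(0.7559,0.6547)
member 1 (0-2): L=8.6000, (cx,cy)=(1.0000,0.0000)
member 2 (1-2): L=5.6624, (cx,cy)=(0.7313,-0.6820)
solve A·x = −loads:
  F[0-1] = -3564.3408 N (compression)
  F[0-2] = -513.9090 N (compression)
  F[1-2] = +702.7204 N (tension)
  Rx@0 = +3208.1800 N
  Ry@0 = +2333.5444 N
  Ry@2 = -479.2844 N

-3564.341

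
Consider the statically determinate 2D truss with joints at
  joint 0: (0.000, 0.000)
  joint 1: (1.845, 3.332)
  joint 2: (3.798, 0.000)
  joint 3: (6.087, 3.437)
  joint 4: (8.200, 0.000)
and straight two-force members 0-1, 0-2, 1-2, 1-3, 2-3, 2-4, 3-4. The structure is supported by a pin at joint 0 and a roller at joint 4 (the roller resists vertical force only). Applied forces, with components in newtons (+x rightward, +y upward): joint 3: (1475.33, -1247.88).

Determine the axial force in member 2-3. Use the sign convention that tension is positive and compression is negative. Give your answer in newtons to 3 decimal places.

346.706

N=5 nodes, M=7 members, R=3 reactions → 2N=10, M+R=10
member 0 (0-1): L=3.8087, (cx,cy)=(0.4844,0.8748)
member 1 (0-2): L=3.7980, (cx,cy)=(1.0000,0.0000)
member 2 (1-2): L=3.8622, (cx,cy)=(0.5057,-0.8627)
member 3 (1-3): L=4.2433, (cx,cy)=(0.9997,0.0247)
member 4 (2-3): L=4.1295, (cx,cy)=(0.5543,0.8323)
member 5 (2-4): L=4.4020, (cx,cy)=(1.0000,0.0000)
member 6 (3-4): L=4.0346, (cx,cy)=(0.5237,-0.8519)
solve A·x = −loads:
  F[0-1] = +339.2879 N (tension)
  F[0-2] = +1310.9734 N (tension)
  F[1-2] = -334.4830 N (compression)
  F[1-3] = +333.5978 N (tension)
  F[2-3] = +346.7057 N (tension)
  F[2-4] = +949.6523 N (tension)
  F[3-4] = -1813.2686 N (compression)
  Rx@0 = -1475.3300 N
  Ry@0 = -296.8218 N
  Ry@4 = +1544.7018 N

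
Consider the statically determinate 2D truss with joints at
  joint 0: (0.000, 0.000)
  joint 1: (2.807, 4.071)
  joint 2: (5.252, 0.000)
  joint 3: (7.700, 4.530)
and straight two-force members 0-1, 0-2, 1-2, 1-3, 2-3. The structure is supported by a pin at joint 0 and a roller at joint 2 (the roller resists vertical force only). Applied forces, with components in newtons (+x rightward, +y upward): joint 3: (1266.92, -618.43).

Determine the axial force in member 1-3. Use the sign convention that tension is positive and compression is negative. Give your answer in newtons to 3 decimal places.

1694.023

N=4 nodes, M=5 members, R=3 reactions → 2N=8, M+R=8
member 0 (0-1): L=4.9449, (cx,cy)=(0.5677,0.8233)
member 1 (0-2): L=5.2520, (cx,cy)=(1.0000,0.0000)
member 2 (1-2): L=4.7488, (cx,cy)=(0.5149,-0.8573)
member 3 (1-3): L=4.9145, (cx,cy)=(0.9956,0.0934)
member 4 (2-3): L=5.1491, (cx,cy)=(0.4754,0.8798)
solve A·x = −loads:
  F[0-1] = +1677.4727 N (tension)
  F[0-2] = +314.6982 N (tension)
  F[1-2] = -1426.3799 N (compression)
  F[1-3] = +1694.0229 N (tension)
  F[2-3] = -882.7954 N (compression)
  Rx@0 = -1266.9200 N
  Ry@0 = -1381.0099 N
  Ry@2 = +1999.4399 N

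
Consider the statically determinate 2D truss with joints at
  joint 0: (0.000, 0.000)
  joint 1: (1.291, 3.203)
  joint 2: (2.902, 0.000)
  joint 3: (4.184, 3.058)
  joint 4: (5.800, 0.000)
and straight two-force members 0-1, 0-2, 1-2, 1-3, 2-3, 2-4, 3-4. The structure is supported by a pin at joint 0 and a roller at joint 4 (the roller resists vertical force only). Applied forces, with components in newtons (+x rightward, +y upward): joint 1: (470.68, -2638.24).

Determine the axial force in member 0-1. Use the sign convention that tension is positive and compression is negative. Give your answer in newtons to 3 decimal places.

N=5 nodes, M=7 members, R=3 reactions → 2N=10, M+R=10
member 0 (0-1): L=3.4534, (cx,cy)=(0.3738,0.9275)
member 1 (0-2): L=2.9020, (cx,cy)=(1.0000,0.0000)
member 2 (1-2): L=3.5853, (cx,cy)=(0.4493,-0.8934)
member 3 (1-3): L=2.8966, (cx,cy)=(0.9987,-0.0501)
member 4 (2-3): L=3.3159, (cx,cy)=(0.3866,0.9222)
member 5 (2-4): L=2.8980, (cx,cy)=(1.0000,0.0000)
member 6 (3-4): L=3.4587, (cx,cy)=(0.4672,-0.8841)
solve A·x = −loads:
  F[0-1] = -1931.0890 N (compression)
  F[0-2] = +1192.5901 N (tension)
  F[1-2] = -904.1702 N (compression)
  F[1-3] = -787.3045 N (compression)
  F[2-3] = +875.8645 N (tension)
  F[2-4] = +447.6842 N (tension)
  F[3-4] = -958.1802 N (compression)
  Rx@0 = -470.6800 N
  Ry@0 = +1791.0752 N
  Ry@4 = +847.1648 N

-1931.089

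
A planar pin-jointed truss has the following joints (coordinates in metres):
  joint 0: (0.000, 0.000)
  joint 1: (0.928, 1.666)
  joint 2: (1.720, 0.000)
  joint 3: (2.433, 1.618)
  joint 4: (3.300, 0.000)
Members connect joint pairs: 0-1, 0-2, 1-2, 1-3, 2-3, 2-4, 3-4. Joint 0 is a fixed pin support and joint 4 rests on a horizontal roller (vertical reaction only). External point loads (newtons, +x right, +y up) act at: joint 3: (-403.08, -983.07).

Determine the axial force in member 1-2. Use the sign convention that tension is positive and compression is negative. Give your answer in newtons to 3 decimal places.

521.684

N=5 nodes, M=7 members, R=3 reactions → 2N=10, M+R=10
member 0 (0-1): L=1.9070, (cx,cy)=(0.4866,0.8736)
member 1 (0-2): L=1.7200, (cx,cy)=(1.0000,0.0000)
member 2 (1-2): L=1.8447, (cx,cy)=(0.4293,-0.9031)
member 3 (1-3): L=1.5058, (cx,cy)=(0.9995,-0.0319)
member 4 (2-3): L=1.7681, (cx,cy)=(0.4033,0.9151)
member 5 (2-4): L=1.5800, (cx,cy)=(1.0000,0.0000)
member 6 (3-4): L=1.8357, (cx,cy)=(0.4723,-0.8814)
solve A·x = −loads:
  F[0-1] = -521.8682 N (compression)
  F[0-2] = -149.1274 N (compression)
  F[1-2] = +521.6835 N (tension)
  F[1-3] = -478.1775 N (compression)
  F[2-3] = -514.8716 N (compression)
  F[2-4] = +282.4766 N (tension)
  F[3-4] = -598.0719 N (compression)
  Rx@0 = +403.0800 N
  Ry@0 = +455.9106 N
  Ry@4 = +527.1594 N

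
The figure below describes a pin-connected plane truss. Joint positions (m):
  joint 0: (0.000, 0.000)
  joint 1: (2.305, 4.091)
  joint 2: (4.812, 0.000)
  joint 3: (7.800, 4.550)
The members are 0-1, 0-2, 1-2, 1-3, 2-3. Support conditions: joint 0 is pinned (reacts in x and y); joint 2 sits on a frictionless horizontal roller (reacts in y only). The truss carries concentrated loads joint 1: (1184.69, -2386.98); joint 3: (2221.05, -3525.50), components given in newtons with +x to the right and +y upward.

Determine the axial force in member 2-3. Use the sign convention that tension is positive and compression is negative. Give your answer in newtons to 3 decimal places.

-4697.367

N=4 nodes, M=5 members, R=3 reactions → 2N=8, M+R=8
member 0 (0-1): L=4.6957, (cx,cy)=(0.4909,0.8712)
member 1 (0-2): L=4.8120, (cx,cy)=(1.0000,0.0000)
member 2 (1-2): L=4.7981, (cx,cy)=(0.5225,-0.8526)
member 3 (1-3): L=5.5141, (cx,cy)=(0.9965,0.0832)
member 4 (2-3): L=5.4434, (cx,cy)=(0.5489,0.8359)
solve A·x = −loads:
  F[0-1] = +4651.8957 N (tension)
  F[0-2] = +1122.2273 N (tension)
  F[1-2] = -7082.6562 N (compression)
  F[1-3] = +4816.2496 N (tension)
  F[2-3] = -4697.3672 N (compression)
  Rx@0 = -3405.7400 N
  Ry@0 = -4052.8636 N
  Ry@2 = +9965.3436 N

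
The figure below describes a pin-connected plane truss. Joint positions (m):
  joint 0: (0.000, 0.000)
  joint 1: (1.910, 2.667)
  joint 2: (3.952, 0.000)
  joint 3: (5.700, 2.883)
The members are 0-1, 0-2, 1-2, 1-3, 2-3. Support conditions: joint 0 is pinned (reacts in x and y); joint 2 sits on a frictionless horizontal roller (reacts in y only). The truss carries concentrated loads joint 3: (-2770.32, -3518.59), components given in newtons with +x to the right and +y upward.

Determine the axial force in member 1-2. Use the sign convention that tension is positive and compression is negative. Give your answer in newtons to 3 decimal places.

537.862

N=4 nodes, M=5 members, R=3 reactions → 2N=8, M+R=8
member 0 (0-1): L=3.2804, (cx,cy)=(0.5822,0.8130)
member 1 (0-2): L=3.9520, (cx,cy)=(1.0000,0.0000)
member 2 (1-2): L=3.3590, (cx,cy)=(0.6079,-0.7940)
member 3 (1-3): L=3.7962, (cx,cy)=(0.9984,0.0569)
member 4 (2-3): L=3.3715, (cx,cy)=(0.5185,0.8551)
solve A·x = −loads:
  F[0-1] = -571.5294 N (compression)
  F[0-2] = -2437.5487 N (compression)
  F[1-2] = +537.8623 N (tension)
  F[1-3] = -660.8219 N (compression)
  F[2-3] = -4070.8460 N (compression)
  Rx@0 = +2770.3200 N
  Ry@0 = +464.6602 N
  Ry@2 = +3053.9298 N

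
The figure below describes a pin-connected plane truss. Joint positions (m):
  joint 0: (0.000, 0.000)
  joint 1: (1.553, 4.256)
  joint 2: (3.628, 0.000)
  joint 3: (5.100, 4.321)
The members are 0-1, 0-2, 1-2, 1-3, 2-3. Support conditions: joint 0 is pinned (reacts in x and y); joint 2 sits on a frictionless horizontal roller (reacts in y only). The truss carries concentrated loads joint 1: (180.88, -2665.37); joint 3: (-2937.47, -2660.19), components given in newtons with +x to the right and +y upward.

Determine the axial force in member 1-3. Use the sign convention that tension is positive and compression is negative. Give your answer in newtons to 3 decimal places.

N=4 nodes, M=5 members, R=3 reactions → 2N=8, M+R=8
member 0 (0-1): L=4.5305, (cx,cy)=(0.3428,0.9394)
member 1 (0-2): L=3.6280, (cx,cy)=(1.0000,0.0000)
member 2 (1-2): L=4.7349, (cx,cy)=(0.4382,-0.8989)
member 3 (1-3): L=3.5476, (cx,cy)=(0.9998,0.0183)
member 4 (2-3): L=4.5648, (cx,cy)=(0.3225,0.9466)
solve A·x = −loads:
  F[0-1] = -3972.1464 N (compression)
  F[0-2] = -1394.9839 N (compression)
  F[1-2] = +1144.4025 N (tension)
  F[1-3] = -2044.3480 N (compression)
  F[2-3] = -2770.7414 N (compression)
  Rx@0 = +2756.5900 N
  Ry@0 = +3731.4845 N
  Ry@2 = +1594.0755 N

-2044.348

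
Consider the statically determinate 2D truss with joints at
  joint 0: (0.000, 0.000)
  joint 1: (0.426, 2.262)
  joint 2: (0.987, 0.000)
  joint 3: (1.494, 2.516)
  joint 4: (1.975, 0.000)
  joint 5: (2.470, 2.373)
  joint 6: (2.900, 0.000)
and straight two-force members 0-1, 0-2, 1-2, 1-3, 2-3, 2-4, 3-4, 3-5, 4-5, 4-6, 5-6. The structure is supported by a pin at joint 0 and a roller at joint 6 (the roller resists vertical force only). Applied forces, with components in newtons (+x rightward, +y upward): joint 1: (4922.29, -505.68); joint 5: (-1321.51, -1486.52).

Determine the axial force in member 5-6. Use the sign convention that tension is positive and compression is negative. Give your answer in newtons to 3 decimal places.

N=7 nodes, M=11 members, R=3 reactions → 2N=14, M+R=14
member 0 (0-1): L=2.3018, (cx,cy)=(0.1851,0.9827)
member 1 (0-2): L=0.9870, (cx,cy)=(1.0000,0.0000)
member 2 (1-2): L=2.3305, (cx,cy)=(0.2407,-0.9706)
member 3 (1-3): L=1.0978, (cx,cy)=(0.9729,0.2314)
member 4 (2-3): L=2.5666, (cx,cy)=(0.1975,0.9803)
member 5 (2-4): L=0.9880, (cx,cy)=(1.0000,0.0000)
member 6 (3-4): L=2.5616, (cx,cy)=(0.1878,-0.9822)
member 7 (3-5): L=0.9864, (cx,cy)=(0.9894,-0.1450)
member 8 (4-5): L=2.4241, (cx,cy)=(0.2042,0.9789)
member 9 (4-6): L=0.9250, (cx,cy)=(1.0000,0.0000)
member 10 (5-6): L=2.4116, (cx,cy)=(0.1783,-0.9840)
solve A·x = −loads:
  F[0-1] = +2143.2400 N (tension)
  F[0-2] = +3204.1190 N (tension)
  F[1-2] = -3588.2996 N (compression)
  F[1-3] = -3763.9978 N (compression)
  F[2-3] = +3552.7942 N (tension)
  F[2-4] = +1638.5337 N (tension)
  F[3-4] = -2281.5543 N (compression)
  F[3-5] = -2558.6519 N (compression)
  F[4-5] = +2289.2059 N (tension)
  F[4-6] = +742.6540 N (tension)
  F[5-6] = -4165.1570 N (compression)
  Rx@0 = -3600.7800 N
  Ry@0 = -2106.2141 N
  Ry@6 = +4098.4141 N

-4165.157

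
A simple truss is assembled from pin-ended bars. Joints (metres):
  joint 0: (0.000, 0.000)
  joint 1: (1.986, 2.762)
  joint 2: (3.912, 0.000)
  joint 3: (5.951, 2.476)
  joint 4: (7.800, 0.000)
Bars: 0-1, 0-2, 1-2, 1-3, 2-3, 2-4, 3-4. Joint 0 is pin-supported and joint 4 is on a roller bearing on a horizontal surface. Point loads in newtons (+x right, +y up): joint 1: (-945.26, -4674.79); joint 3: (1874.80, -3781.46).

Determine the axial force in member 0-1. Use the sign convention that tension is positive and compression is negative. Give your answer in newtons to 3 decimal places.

-5075.127

N=5 nodes, M=7 members, R=3 reactions → 2N=10, M+R=10
member 0 (0-1): L=3.4019, (cx,cy)=(0.5838,0.8119)
member 1 (0-2): L=3.9120, (cx,cy)=(1.0000,0.0000)
member 2 (1-2): L=3.3672, (cx,cy)=(0.5720,-0.8203)
member 3 (1-3): L=3.9753, (cx,cy)=(0.9974,-0.0719)
member 4 (2-3): L=3.2075, (cx,cy)=(0.6357,0.7719)
member 5 (2-4): L=3.8880, (cx,cy)=(1.0000,0.0000)
member 6 (3-4): L=3.0902, (cx,cy)=(0.5983,-0.8012)
solve A·x = −loads:
  F[0-1] = -5075.1271 N (compression)
  F[0-2] = +3892.3663 N (tension)
  F[1-2] = -524.7129 N (compression)
  F[1-3] = -1721.8997 N (compression)
  F[2-3] = +557.5602 N (tension)
  F[2-4] = +3237.7986 N (tension)
  F[3-4] = -5411.2855 N (compression)
  Rx@0 = -929.5400 N
  Ry@0 = +4120.5067 N
  Ry@4 = +4335.7433 N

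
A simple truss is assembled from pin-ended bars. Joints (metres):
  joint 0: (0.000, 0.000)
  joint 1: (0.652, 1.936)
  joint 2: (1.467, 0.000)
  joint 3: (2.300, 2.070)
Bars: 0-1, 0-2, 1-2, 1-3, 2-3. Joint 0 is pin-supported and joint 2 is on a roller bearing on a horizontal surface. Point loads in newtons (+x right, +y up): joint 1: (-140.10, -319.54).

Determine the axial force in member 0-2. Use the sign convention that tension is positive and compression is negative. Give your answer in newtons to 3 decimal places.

N=4 nodes, M=5 members, R=3 reactions → 2N=8, M+R=8
member 0 (0-1): L=2.0428, (cx,cy)=(0.3192,0.9477)
member 1 (0-2): L=1.4670, (cx,cy)=(1.0000,0.0000)
member 2 (1-2): L=2.1006, (cx,cy)=(0.3880,-0.9217)
member 3 (1-3): L=1.6534, (cx,cy)=(0.9967,0.0810)
member 4 (2-3): L=2.2313, (cx,cy)=(0.3733,0.9277)
solve A·x = −loads:
  F[0-1] = -382.4125 N (compression)
  F[0-2] = -18.0480 N (compression)
  F[1-2] = +46.5162 N (tension)
  F[1-3] = +0.0000 N (tension)
  F[2-3] = -0.0000 N (compression)
  Rx@0 = +140.1000 N
  Ry@0 = +362.4122 N
  Ry@2 = -42.8722 N

-18.048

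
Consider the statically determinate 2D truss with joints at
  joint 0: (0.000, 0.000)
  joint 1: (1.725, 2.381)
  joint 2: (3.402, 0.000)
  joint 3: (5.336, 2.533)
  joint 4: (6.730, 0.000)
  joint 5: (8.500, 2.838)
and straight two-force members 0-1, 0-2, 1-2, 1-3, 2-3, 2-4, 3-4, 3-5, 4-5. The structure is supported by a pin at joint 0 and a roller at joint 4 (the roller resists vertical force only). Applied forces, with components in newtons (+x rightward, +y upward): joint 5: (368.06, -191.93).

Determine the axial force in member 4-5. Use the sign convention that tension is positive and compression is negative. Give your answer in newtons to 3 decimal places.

-285.157

N=6 nodes, M=9 members, R=3 reactions → 2N=12, M+R=12
member 0 (0-1): L=2.9402, (cx,cy)=(0.5867,0.8098)
member 1 (0-2): L=3.4020, (cx,cy)=(1.0000,0.0000)
member 2 (1-2): L=2.9123, (cx,cy)=(0.5758,-0.8176)
member 3 (1-3): L=3.6142, (cx,cy)=(0.9991,0.0421)
member 4 (2-3): L=3.1869, (cx,cy)=(0.6069,0.7948)
member 5 (2-4): L=3.3280, (cx,cy)=(1.0000,0.0000)
member 6 (3-4): L=2.8912, (cx,cy)=(0.4821,-0.8761)
member 7 (3-5): L=3.1787, (cx,cy)=(0.9954,0.0960)
member 8 (4-5): L=3.3447, (cx,cy)=(0.5292,0.8485)
solve A·x = −loads:
  F[0-1] = +253.9941 N (tension)
  F[0-2] = +219.0431 N (tension)
  F[1-2] = -236.8882 N (compression)
  F[1-3] = +285.6779 N (tension)
  F[2-3] = +243.6702 N (tension)
  F[2-4] = -65.2378 N (compression)
  F[3-4] = -177.6755 N (compression)
  F[3-5] = +521.3687 N (tension)
  F[4-5] = -285.1573 N (compression)
  Rx@0 = -368.0600 N
  Ry@0 = -205.6865 N
  Ry@4 = +397.6165 N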